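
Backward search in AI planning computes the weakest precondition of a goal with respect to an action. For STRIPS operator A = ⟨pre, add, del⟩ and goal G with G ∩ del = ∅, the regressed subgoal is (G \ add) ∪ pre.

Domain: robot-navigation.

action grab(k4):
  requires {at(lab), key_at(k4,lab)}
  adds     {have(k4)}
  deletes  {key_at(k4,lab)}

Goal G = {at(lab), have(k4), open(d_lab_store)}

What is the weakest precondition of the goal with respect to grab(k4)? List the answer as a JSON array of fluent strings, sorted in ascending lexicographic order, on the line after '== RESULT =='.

Compute (G \ add) ∪ pre:
  G ∩ del = {}  (empty — regression defined)
  G \ add = {at(lab), have(k4), open(d_lab_store)} \ {have(k4)} = {at(lab), open(d_lab_store)}
  ∪ pre   = {at(lab), open(d_lab_store)} ∪ {at(lab), key_at(k4,lab)}
          = {at(lab), key_at(k4,lab), open(d_lab_store)}

== RESULT ==
["at(lab)", "key_at(k4,lab)", "open(d_lab_store)"]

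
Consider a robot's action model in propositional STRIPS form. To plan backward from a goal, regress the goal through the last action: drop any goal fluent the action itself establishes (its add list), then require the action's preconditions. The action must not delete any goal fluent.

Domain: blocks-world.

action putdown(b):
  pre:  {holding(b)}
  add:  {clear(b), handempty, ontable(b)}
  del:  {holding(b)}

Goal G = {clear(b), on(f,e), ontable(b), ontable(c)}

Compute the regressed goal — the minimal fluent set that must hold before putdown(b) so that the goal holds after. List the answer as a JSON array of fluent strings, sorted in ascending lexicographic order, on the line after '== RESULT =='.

Compute (G \ add) ∪ pre:
  G ∩ del = {}  (empty — regression defined)
  G \ add = {clear(b), on(f,e), ontable(b), ontable(c)} \ {clear(b), handempty, ontable(b)} = {on(f,e), ontable(c)}
  ∪ pre   = {on(f,e), ontable(c)} ∪ {holding(b)}
          = {holding(b), on(f,e), ontable(c)}

== RESULT ==
["holding(b)", "on(f,e)", "ontable(c)"]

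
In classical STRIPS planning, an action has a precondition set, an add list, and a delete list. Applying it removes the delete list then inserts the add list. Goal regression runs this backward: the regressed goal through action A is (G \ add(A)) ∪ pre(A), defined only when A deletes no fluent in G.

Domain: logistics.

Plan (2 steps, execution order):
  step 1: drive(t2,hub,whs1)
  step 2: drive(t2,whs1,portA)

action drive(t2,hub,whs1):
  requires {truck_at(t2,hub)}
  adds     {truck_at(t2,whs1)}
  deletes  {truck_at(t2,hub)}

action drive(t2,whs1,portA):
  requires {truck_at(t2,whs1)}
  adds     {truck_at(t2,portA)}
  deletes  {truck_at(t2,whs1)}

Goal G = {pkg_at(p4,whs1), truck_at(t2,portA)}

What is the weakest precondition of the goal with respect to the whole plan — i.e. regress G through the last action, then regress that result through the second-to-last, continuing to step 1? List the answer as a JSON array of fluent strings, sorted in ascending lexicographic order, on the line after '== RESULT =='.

Work backward from the goal:
  through step 2 (drive(t2,whs1,portA)): drop {truck_at(t2,portA)}, keep {pkg_at(p4,whs1)}, require {truck_at(t2,whs1)}
    → {pkg_at(p4,whs1), truck_at(t2,whs1)}
  through step 1 (drive(t2,hub,whs1)): drop {truck_at(t2,whs1)}, keep {pkg_at(p4,whs1)}, require {truck_at(t2,hub)}
    → {pkg_at(p4,whs1), truck_at(t2,hub)}

== RESULT ==
["pkg_at(p4,whs1)", "truck_at(t2,hub)"]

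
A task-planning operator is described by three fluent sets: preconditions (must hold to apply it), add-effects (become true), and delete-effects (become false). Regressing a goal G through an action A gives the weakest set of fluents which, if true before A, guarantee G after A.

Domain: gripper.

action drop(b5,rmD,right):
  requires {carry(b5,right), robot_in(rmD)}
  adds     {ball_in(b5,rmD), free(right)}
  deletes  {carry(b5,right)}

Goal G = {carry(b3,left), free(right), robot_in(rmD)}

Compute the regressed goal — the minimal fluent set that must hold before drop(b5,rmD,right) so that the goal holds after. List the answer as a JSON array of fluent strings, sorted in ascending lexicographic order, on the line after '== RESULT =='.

Regress:
  G ∩ del = {}  (empty — regression defined)
  G \ add = {carry(b3,left), free(right), robot_in(rmD)} \ {ball_in(b5,rmD), free(right)} = {carry(b3,left), robot_in(rmD)}
  ∪ pre   = {carry(b3,left), robot_in(rmD)} ∪ {carry(b5,right), robot_in(rmD)}
          = {carry(b3,left), carry(b5,right), robot_in(rmD)}

== RESULT ==
["carry(b3,left)", "carry(b5,right)", "robot_in(rmD)"]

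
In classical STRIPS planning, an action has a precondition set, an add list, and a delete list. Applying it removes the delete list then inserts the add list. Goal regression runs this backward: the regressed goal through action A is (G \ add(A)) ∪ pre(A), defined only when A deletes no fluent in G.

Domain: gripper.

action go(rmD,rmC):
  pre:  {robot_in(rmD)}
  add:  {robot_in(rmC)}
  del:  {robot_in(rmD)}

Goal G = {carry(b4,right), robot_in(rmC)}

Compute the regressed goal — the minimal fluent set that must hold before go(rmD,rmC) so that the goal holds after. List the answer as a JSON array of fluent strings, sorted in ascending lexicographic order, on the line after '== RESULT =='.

Compute (G \ add) ∪ pre:
  G ∩ del = {}  (empty — regression defined)
  G \ add = {carry(b4,right), robot_in(rmC)} \ {robot_in(rmC)} = {carry(b4,right)}
  ∪ pre   = {carry(b4,right)} ∪ {robot_in(rmD)}
          = {carry(b4,right), robot_in(rmD)}

== RESULT ==
["carry(b4,right)", "robot_in(rmD)"]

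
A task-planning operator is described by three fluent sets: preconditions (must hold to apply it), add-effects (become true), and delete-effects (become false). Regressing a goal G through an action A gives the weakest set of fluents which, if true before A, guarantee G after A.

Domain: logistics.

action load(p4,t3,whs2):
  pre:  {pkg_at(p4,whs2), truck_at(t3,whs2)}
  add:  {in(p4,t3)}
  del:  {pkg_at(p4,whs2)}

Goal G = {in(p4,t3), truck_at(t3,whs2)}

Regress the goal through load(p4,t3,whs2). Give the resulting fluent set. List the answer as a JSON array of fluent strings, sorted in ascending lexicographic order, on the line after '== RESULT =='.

Compute (G \ add) ∪ pre:
  G ∩ del = {}  (empty — regression defined)
  G \ add = {in(p4,t3), truck_at(t3,whs2)} \ {in(p4,t3)} = {truck_at(t3,whs2)}
  ∪ pre   = {truck_at(t3,whs2)} ∪ {pkg_at(p4,whs2), truck_at(t3,whs2)}
          = {pkg_at(p4,whs2), truck_at(t3,whs2)}

== RESULT ==
["pkg_at(p4,whs2)", "truck_at(t3,whs2)"]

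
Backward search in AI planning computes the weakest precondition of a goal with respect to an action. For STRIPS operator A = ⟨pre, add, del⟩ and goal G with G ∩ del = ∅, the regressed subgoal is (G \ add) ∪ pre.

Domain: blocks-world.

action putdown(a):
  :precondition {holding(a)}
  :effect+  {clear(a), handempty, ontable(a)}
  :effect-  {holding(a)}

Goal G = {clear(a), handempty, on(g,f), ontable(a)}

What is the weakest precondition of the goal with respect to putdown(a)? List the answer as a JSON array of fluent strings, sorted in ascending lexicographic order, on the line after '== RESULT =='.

Regress:
  G ∩ del = {}  (empty — regression defined)
  G \ add = {clear(a), handempty, on(g,f), ontable(a)} \ {clear(a), handempty, ontable(a)} = {on(g,f)}
  ∪ pre   = {on(g,f)} ∪ {holding(a)}
          = {holding(a), on(g,f)}

== RESULT ==
["holding(a)", "on(g,f)"]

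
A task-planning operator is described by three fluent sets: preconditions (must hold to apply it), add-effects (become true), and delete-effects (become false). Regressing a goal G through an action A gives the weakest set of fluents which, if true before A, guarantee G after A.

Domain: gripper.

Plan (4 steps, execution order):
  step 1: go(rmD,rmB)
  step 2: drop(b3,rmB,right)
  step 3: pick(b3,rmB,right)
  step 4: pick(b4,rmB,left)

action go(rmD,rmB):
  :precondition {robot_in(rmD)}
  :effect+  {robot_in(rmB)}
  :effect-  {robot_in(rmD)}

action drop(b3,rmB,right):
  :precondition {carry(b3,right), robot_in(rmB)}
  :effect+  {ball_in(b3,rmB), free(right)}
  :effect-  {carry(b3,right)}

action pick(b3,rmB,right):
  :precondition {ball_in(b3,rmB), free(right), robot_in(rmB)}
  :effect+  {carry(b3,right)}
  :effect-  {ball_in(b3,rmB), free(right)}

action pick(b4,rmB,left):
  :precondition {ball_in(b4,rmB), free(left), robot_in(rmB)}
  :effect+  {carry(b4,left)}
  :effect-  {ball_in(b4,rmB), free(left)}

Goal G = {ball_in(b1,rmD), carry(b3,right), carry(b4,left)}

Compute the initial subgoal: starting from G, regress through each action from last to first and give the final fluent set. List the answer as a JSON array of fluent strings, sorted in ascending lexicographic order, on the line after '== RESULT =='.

Regress step by step:
  through step 4 (pick(b4,rmB,left)): drop {carry(b4,left)}, keep {ball_in(b1,rmD), carry(b3,right)}, require {ball_in(b4,rmB), free(left), robot_in(rmB)}
    → {ball_in(b1,rmD), ball_in(b4,rmB), carry(b3,right), free(left), robot_in(rmB)}
  through step 3 (pick(b3,rmB,right)): drop {carry(b3,right)}, keep {ball_in(b1,rmD), ball_in(b4,rmB), free(left), robot_in(rmB)}, require {ball_in(b3,rmB), free(right), robot_in(rmB)}
    → {ball_in(b1,rmD), ball_in(b3,rmB), ball_in(b4,rmB), free(left), free(right), robot_in(rmB)}
  through step 2 (drop(b3,rmB,right)): drop {ball_in(b3,rmB), free(right)}, keep {ball_in(b1,rmD), ball_in(b4,rmB), free(left), robot_in(rmB)}, require {carry(b3,right), robot_in(rmB)}
    → {ball_in(b1,rmD), ball_in(b4,rmB), carry(b3,right), free(left), robot_in(rmB)}
  through step 1 (go(rmD,rmB)): drop {robot_in(rmB)}, keep {ball_in(b1,rmD), ball_in(b4,rmB), carry(b3,right), free(left)}, require {robot_in(rmD)}
    → {ball_in(b1,rmD), ball_in(b4,rmB), carry(b3,right), free(left), robot_in(rmD)}

== RESULT ==
["ball_in(b1,rmD)", "ball_in(b4,rmB)", "carry(b3,right)", "free(left)", "robot_in(rmD)"]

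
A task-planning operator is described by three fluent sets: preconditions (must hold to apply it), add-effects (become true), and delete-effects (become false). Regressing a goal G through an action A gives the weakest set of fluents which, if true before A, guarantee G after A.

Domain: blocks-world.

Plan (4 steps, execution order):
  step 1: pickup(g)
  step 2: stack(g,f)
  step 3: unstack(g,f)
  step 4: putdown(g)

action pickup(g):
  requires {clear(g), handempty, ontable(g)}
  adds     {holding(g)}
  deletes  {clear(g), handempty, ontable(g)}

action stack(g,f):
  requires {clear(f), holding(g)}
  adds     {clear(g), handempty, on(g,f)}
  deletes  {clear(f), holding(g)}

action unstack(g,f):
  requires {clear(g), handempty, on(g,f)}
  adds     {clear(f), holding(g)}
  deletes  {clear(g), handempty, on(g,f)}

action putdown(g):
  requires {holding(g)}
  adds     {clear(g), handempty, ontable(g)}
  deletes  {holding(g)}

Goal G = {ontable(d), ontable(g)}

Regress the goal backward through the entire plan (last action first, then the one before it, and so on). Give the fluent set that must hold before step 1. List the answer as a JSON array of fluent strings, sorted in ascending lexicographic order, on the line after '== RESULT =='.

Work backward from the goal:
  through step 4 (putdown(g)): drop {ontable(g)}, keep {ontable(d)}, require {holding(g)}
    → {holding(g), ontable(d)}
  through step 3 (unstack(g,f)): drop {holding(g)}, keep {ontable(d)}, require {clear(g), handempty, on(g,f)}
    → {clear(g), handempty, on(g,f), ontable(d)}
  through step 2 (stack(g,f)): drop {clear(g), handempty, on(g,f)}, keep {ontable(d)}, require {clear(f), holding(g)}
    → {clear(f), holding(g), ontable(d)}
  through step 1 (pickup(g)): drop {holding(g)}, keep {clear(f), ontable(d)}, require {clear(g), handempty, ontable(g)}
    → {clear(f), clear(g), handempty, ontable(d), ontable(g)}

== RESULT ==
["clear(f)", "clear(g)", "handempty", "ontable(d)", "ontable(g)"]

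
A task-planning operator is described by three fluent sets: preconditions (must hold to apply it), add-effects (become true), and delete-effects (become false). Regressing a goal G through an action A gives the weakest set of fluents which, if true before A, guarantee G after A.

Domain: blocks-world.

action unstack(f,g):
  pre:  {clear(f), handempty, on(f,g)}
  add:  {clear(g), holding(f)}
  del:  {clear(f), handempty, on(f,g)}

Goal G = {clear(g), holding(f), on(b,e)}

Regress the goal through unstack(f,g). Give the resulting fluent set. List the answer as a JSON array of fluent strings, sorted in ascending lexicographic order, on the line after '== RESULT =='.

Compute (G \ add) ∪ pre:
  G ∩ del = {}  (empty — regression defined)
  G \ add = {clear(g), holding(f), on(b,e)} \ {clear(g), holding(f)} = {on(b,e)}
  ∪ pre   = {on(b,e)} ∪ {clear(f), handempty, on(f,g)}
          = {clear(f), handempty, on(b,e), on(f,g)}

== RESULT ==
["clear(f)", "handempty", "on(b,e)", "on(f,g)"]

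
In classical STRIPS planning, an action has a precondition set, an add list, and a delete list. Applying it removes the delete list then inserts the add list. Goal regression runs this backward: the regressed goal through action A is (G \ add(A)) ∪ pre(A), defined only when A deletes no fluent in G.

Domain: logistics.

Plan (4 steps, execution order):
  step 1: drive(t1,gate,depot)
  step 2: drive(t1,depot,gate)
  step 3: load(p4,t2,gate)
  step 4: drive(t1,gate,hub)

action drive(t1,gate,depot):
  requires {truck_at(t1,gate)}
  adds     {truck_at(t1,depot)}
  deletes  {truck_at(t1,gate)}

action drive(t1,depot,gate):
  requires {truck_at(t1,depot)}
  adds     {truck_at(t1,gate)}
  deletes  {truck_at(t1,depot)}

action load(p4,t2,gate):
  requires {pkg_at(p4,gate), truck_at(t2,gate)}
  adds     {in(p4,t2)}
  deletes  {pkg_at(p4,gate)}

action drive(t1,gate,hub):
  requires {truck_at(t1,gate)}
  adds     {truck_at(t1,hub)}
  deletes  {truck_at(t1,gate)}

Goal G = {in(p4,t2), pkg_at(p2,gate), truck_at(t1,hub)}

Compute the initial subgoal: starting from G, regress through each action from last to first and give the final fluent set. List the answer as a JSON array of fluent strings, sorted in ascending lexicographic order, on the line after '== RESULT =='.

Regress step by step:
  through step 4 (drive(t1,gate,hub)): drop {truck_at(t1,hub)}, keep {in(p4,t2), pkg_at(p2,gate)}, require {truck_at(t1,gate)}
    → {in(p4,t2), pkg_at(p2,gate), truck_at(t1,gate)}
  through step 3 (load(p4,t2,gate)): drop {in(p4,t2)}, keep {pkg_at(p2,gate), truck_at(t1,gate)}, require {pkg_at(p4,gate), truck_at(t2,gate)}
    → {pkg_at(p2,gate), pkg_at(p4,gate), truck_at(t1,gate), truck_at(t2,gate)}
  through step 2 (drive(t1,depot,gate)): drop {truck_at(t1,gate)}, keep {pkg_at(p2,gate), pkg_at(p4,gate), truck_at(t2,gate)}, require {truck_at(t1,depot)}
    → {pkg_at(p2,gate), pkg_at(p4,gate), truck_at(t1,depot), truck_at(t2,gate)}
  through step 1 (drive(t1,gate,depot)): drop {truck_at(t1,depot)}, keep {pkg_at(p2,gate), pkg_at(p4,gate), truck_at(t2,gate)}, require {truck_at(t1,gate)}
    → {pkg_at(p2,gate), pkg_at(p4,gate), truck_at(t1,gate), truck_at(t2,gate)}

== RESULT ==
["pkg_at(p2,gate)", "pkg_at(p4,gate)", "truck_at(t1,gate)", "truck_at(t2,gate)"]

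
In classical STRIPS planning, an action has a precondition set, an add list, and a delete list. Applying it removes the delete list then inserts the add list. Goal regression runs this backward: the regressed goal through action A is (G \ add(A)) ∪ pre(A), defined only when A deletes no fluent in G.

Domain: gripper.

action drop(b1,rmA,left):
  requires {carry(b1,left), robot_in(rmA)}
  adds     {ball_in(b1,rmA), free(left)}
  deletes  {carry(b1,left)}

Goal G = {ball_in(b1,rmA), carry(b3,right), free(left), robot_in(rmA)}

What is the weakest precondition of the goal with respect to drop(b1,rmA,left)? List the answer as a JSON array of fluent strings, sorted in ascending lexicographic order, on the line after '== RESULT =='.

Regress:
  G ∩ del = {}  (empty — regression defined)
  G \ add = {ball_in(b1,rmA), carry(b3,right), free(left), robot_in(rmA)} \ {ball_in(b1,rmA), free(left)} = {carry(b3,right), robot_in(rmA)}
  ∪ pre   = {carry(b3,right), robot_in(rmA)} ∪ {carry(b1,left), robot_in(rmA)}
          = {carry(b1,left), carry(b3,right), robot_in(rmA)}

== RESULT ==
["carry(b1,left)", "carry(b3,right)", "robot_in(rmA)"]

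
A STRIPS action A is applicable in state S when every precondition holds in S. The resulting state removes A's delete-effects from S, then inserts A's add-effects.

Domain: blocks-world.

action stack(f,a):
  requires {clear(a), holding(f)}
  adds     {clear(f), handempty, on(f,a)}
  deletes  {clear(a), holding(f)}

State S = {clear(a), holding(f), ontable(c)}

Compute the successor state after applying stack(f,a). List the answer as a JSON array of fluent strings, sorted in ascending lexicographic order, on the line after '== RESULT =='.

Progress:
  pre ⊆ S: {clear(a), holding(f)} ⊆ S  — applicable
  S \ del = {ontable(c)}
  ∪ add   = {clear(f), handempty, on(f,a), ontable(c)}

== RESULT ==
["clear(f)", "handempty", "on(f,a)", "ontable(c)"]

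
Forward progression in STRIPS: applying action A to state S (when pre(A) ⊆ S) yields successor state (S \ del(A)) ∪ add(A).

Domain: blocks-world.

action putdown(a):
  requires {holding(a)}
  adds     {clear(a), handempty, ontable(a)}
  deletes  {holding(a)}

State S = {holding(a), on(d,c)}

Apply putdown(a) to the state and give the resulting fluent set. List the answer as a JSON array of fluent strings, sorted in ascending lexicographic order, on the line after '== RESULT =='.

Compute (S \ del) ∪ add:
  pre ⊆ S: {holding(a)} ⊆ S  — applicable
  S \ del = {on(d,c)}
  ∪ add   = {clear(a), handempty, on(d,c), ontable(a)}

== RESULT ==
["clear(a)", "handempty", "on(d,c)", "ontable(a)"]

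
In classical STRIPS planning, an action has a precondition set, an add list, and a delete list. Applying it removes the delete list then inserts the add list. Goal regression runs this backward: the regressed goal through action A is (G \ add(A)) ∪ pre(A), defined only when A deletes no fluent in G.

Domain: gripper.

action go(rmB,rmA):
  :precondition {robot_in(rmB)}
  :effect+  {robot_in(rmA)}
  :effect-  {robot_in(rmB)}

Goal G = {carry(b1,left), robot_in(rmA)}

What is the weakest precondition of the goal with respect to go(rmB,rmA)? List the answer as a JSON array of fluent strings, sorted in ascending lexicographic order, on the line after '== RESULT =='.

Regress:
  G ∩ del = {}  (empty — regression defined)
  G \ add = {carry(b1,left), robot_in(rmA)} \ {robot_in(rmA)} = {carry(b1,left)}
  ∪ pre   = {carry(b1,left)} ∪ {robot_in(rmB)}
          = {carry(b1,left), robot_in(rmB)}

== RESULT ==
["carry(b1,left)", "robot_in(rmB)"]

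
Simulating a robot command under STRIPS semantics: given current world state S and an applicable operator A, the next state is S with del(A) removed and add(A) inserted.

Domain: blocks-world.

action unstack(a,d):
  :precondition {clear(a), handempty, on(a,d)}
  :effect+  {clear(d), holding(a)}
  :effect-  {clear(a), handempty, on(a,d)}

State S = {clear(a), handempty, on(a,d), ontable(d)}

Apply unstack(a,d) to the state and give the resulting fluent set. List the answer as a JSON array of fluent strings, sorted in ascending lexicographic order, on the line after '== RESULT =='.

Progress:
  pre ⊆ S: {clear(a), handempty, on(a,d)} ⊆ S  — applicable
  S \ del = {ontable(d)}
  ∪ add   = {clear(d), holding(a), ontable(d)}

== RESULT ==
["clear(d)", "holding(a)", "ontable(d)"]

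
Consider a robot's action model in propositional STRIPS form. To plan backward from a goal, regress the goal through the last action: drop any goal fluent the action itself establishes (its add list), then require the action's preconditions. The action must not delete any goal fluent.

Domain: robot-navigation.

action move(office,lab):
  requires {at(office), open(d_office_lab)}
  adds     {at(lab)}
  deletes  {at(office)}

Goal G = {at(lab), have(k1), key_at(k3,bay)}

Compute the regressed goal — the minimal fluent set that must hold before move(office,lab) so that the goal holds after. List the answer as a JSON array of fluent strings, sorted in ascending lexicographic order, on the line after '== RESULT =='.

Regress:
  G ∩ del = {}  (empty — regression defined)
  G \ add = {at(lab), have(k1), key_at(k3,bay)} \ {at(lab)} = {have(k1), key_at(k3,bay)}
  ∪ pre   = {have(k1), key_at(k3,bay)} ∪ {at(office), open(d_office_lab)}
          = {at(office), have(k1), key_at(k3,bay), open(d_office_lab)}

== RESULT ==
["at(office)", "have(k1)", "key_at(k3,bay)", "open(d_office_lab)"]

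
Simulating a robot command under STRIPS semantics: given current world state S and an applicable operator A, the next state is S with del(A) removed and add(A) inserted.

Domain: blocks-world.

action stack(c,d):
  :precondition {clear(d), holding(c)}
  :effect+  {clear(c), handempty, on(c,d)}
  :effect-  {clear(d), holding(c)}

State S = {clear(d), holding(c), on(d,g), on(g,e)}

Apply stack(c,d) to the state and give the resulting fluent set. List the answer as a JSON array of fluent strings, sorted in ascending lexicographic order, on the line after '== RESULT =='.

Compute (S \ del) ∪ add:
  pre ⊆ S: {clear(d), holding(c)} ⊆ S  — applicable
  S \ del = {on(d,g), on(g,e)}
  ∪ add   = {clear(c), handempty, on(c,d), on(d,g), on(g,e)}

== RESULT ==
["clear(c)", "handempty", "on(c,d)", "on(d,g)", "on(g,e)"]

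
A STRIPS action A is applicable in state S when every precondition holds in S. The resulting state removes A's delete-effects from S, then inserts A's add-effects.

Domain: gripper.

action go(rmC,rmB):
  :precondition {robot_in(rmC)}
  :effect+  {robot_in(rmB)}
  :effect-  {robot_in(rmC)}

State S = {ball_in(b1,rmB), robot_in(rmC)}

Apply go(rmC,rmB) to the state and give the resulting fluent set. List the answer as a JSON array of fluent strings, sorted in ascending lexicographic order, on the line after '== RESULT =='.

Progress:
  pre ⊆ S: {robot_in(rmC)} ⊆ S  — applicable
  S \ del = {ball_in(b1,rmB)}
  ∪ add   = {ball_in(b1,rmB), robot_in(rmB)}

== RESULT ==
["ball_in(b1,rmB)", "robot_in(rmB)"]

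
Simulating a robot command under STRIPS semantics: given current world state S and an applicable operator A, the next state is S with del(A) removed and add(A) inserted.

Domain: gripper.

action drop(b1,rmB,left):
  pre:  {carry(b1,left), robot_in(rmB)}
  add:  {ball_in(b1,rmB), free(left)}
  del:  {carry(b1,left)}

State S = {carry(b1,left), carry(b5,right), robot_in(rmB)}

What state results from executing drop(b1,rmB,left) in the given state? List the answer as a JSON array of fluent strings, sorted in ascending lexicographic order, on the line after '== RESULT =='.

Progress:
  pre ⊆ S: {carry(b1,left), robot_in(rmB)} ⊆ S  — applicable
  S \ del = {carry(b5,right), robot_in(rmB)}
  ∪ add   = {ball_in(b1,rmB), carry(b5,right), free(left), robot_in(rmB)}

== RESULT ==
["ball_in(b1,rmB)", "carry(b5,right)", "free(left)", "robot_in(rmB)"]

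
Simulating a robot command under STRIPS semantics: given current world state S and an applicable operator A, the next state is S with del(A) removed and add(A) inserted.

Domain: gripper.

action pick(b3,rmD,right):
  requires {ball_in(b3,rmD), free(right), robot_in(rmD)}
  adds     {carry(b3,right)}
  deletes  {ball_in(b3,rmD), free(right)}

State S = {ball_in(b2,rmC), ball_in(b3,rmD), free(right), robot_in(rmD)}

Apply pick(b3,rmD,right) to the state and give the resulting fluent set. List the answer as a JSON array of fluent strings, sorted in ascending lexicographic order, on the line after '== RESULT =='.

Compute (S \ del) ∪ add:
  pre ⊆ S: {ball_in(b3,rmD), free(right), robot_in(rmD)} ⊆ S  — applicable
  S \ del = {ball_in(b2,rmC), robot_in(rmD)}
  ∪ add   = {ball_in(b2,rmC), carry(b3,right), robot_in(rmD)}

== RESULT ==
["ball_in(b2,rmC)", "carry(b3,right)", "robot_in(rmD)"]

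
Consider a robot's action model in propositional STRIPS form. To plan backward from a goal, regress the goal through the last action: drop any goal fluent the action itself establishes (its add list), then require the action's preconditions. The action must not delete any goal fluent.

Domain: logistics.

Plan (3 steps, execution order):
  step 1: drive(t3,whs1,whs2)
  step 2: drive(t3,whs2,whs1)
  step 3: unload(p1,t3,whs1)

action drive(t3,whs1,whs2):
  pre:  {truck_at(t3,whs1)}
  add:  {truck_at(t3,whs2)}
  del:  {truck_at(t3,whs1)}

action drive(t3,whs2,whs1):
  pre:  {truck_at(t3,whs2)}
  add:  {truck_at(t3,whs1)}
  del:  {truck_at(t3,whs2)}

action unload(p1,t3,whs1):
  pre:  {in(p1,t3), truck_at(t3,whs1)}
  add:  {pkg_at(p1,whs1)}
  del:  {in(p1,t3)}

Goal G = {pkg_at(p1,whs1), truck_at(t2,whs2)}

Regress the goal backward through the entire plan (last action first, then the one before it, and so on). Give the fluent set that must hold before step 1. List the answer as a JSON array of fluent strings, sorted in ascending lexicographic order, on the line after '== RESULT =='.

Regress step by step:
  through step 3 (unload(p1,t3,whs1)): drop {pkg_at(p1,whs1)}, keep {truck_at(t2,whs2)}, require {in(p1,t3), truck_at(t3,whs1)}
    → {in(p1,t3), truck_at(t2,whs2), truck_at(t3,whs1)}
  through step 2 (drive(t3,whs2,whs1)): drop {truck_at(t3,whs1)}, keep {in(p1,t3), truck_at(t2,whs2)}, require {truck_at(t3,whs2)}
    → {in(p1,t3), truck_at(t2,whs2), truck_at(t3,whs2)}
  through step 1 (drive(t3,whs1,whs2)): drop {truck_at(t3,whs2)}, keep {in(p1,t3), truck_at(t2,whs2)}, require {truck_at(t3,whs1)}
    → {in(p1,t3), truck_at(t2,whs2), truck_at(t3,whs1)}

== RESULT ==
["in(p1,t3)", "truck_at(t2,whs2)", "truck_at(t3,whs1)"]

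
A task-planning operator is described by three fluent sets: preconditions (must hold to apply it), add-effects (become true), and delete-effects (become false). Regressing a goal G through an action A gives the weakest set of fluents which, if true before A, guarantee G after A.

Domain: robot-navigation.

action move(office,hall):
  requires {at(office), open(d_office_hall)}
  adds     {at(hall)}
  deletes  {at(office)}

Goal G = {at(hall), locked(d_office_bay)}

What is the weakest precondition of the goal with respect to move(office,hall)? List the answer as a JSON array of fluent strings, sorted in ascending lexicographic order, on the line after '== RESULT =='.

Regress:
  G ∩ del = {}  (empty — regression defined)
  G \ add = {at(hall), locked(d_office_bay)} \ {at(hall)} = {locked(d_office_bay)}
  ∪ pre   = {locked(d_office_bay)} ∪ {at(office), open(d_office_hall)}
          = {at(office), locked(d_office_bay), open(d_office_hall)}

== RESULT ==
["at(office)", "locked(d_office_bay)", "open(d_office_hall)"]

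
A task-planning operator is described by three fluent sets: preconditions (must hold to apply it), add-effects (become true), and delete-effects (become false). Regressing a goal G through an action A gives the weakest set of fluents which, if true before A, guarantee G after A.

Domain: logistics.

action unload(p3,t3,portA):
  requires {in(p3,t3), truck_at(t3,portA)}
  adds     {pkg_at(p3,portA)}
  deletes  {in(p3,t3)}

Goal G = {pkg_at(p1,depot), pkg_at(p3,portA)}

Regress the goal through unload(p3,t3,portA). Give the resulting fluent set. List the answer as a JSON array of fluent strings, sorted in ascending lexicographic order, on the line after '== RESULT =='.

Compute (G \ add) ∪ pre:
  G ∩ del = {}  (empty — regression defined)
  G \ add = {pkg_at(p1,depot), pkg_at(p3,portA)} \ {pkg_at(p3,portA)} = {pkg_at(p1,depot)}
  ∪ pre   = {pkg_at(p1,depot)} ∪ {in(p3,t3), truck_at(t3,portA)}
          = {in(p3,t3), pkg_at(p1,depot), truck_at(t3,portA)}

== RESULT ==
["in(p3,t3)", "pkg_at(p1,depot)", "truck_at(t3,portA)"]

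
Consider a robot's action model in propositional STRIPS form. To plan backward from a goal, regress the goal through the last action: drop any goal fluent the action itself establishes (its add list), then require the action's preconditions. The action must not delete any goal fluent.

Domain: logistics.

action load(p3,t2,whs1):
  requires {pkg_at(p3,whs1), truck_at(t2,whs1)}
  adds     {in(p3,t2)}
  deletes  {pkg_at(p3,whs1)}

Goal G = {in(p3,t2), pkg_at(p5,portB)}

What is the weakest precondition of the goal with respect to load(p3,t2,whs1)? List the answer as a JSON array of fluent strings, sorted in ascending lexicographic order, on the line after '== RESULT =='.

Compute (G \ add) ∪ pre:
  G ∩ del = {}  (empty — regression defined)
  G \ add = {in(p3,t2), pkg_at(p5,portB)} \ {in(p3,t2)} = {pkg_at(p5,portB)}
  ∪ pre   = {pkg_at(p5,portB)} ∪ {pkg_at(p3,whs1), truck_at(t2,whs1)}
          = {pkg_at(p3,whs1), pkg_at(p5,portB), truck_at(t2,whs1)}

== RESULT ==
["pkg_at(p3,whs1)", "pkg_at(p5,portB)", "truck_at(t2,whs1)"]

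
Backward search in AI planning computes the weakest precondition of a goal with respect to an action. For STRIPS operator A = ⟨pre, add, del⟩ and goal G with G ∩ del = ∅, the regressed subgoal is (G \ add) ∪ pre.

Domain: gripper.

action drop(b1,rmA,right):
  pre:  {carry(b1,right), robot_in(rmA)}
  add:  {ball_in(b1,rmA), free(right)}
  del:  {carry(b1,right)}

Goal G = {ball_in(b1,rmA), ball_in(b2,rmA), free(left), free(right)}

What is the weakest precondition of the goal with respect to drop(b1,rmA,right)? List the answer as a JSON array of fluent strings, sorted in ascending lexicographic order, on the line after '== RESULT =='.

Regress:
  G ∩ del = {}  (empty — regression defined)
  G \ add = {ball_in(b1,rmA), ball_in(b2,rmA), free(left), free(right)} \ {ball_in(b1,rmA), free(right)} = {ball_in(b2,rmA), free(left)}
  ∪ pre   = {ball_in(b2,rmA), free(left)} ∪ {carry(b1,right), robot_in(rmA)}
          = {ball_in(b2,rmA), carry(b1,right), free(left), robot_in(rmA)}

== RESULT ==
["ball_in(b2,rmA)", "carry(b1,right)", "free(left)", "robot_in(rmA)"]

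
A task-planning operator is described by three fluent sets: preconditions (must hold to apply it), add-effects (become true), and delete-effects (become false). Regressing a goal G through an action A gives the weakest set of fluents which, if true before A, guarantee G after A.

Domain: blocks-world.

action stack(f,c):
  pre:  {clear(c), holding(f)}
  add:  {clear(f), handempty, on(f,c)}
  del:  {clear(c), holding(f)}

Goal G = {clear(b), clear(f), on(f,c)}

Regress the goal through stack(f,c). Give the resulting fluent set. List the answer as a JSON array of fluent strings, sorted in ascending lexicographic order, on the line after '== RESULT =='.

Regress:
  G ∩ del = {}  (empty — regression defined)
  G \ add = {clear(b), clear(f), on(f,c)} \ {clear(f), handempty, on(f,c)} = {clear(b)}
  ∪ pre   = {clear(b)} ∪ {clear(c), holding(f)}
          = {clear(b), clear(c), holding(f)}

== RESULT ==
["clear(b)", "clear(c)", "holding(f)"]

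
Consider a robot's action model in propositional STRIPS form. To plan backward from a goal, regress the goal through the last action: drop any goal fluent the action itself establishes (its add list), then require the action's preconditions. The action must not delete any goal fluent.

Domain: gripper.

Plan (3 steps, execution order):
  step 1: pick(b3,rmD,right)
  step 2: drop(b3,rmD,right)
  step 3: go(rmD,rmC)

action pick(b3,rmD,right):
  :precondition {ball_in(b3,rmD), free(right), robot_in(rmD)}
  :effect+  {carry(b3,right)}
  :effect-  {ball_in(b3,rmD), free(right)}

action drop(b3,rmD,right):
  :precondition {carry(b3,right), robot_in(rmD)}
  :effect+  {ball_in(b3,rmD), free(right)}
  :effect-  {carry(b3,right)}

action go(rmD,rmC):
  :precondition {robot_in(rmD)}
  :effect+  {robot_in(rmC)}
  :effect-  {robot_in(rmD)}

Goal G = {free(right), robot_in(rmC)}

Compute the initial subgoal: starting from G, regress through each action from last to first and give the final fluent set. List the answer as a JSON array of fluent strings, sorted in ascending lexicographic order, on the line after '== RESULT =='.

Regress step by step:
  through step 3 (go(rmD,rmC)): drop {robot_in(rmC)}, keep {free(right)}, require {robot_in(rmD)}
    → {free(right), robot_in(rmD)}
  through step 2 (drop(b3,rmD,right)): drop {free(right)}, keep {robot_in(rmD)}, require {carry(b3,right), robot_in(rmD)}
    → {carry(b3,right), robot_in(rmD)}
  through step 1 (pick(b3,rmD,right)): drop {carry(b3,right)}, keep {robot_in(rmD)}, require {ball_in(b3,rmD), free(right), robot_in(rmD)}
    → {ball_in(b3,rmD), free(right), robot_in(rmD)}

== RESULT ==
["ball_in(b3,rmD)", "free(right)", "robot_in(rmD)"]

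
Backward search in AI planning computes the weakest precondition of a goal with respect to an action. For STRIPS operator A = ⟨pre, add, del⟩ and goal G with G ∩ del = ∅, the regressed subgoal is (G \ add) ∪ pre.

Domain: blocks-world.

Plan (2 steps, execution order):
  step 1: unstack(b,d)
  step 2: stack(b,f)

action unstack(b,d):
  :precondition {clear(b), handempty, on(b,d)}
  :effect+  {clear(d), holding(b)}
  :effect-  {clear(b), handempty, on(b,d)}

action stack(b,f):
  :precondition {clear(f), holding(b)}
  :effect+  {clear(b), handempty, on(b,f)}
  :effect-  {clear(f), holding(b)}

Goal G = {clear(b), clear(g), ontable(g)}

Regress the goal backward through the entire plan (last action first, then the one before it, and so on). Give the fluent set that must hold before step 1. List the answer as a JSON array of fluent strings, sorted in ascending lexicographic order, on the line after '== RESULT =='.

Regress step by step:
  through step 2 (stack(b,f)): drop {clear(b)}, keep {clear(g), ontable(g)}, require {clear(f), holding(b)}
    → {clear(f), clear(g), holding(b), ontable(g)}
  through step 1 (unstack(b,d)): drop {holding(b)}, keep {clear(f), clear(g), ontable(g)}, require {clear(b), handempty, on(b,d)}
    → {clear(b), clear(f), clear(g), handempty, on(b,d), ontable(g)}

== RESULT ==
["clear(b)", "clear(f)", "clear(g)", "handempty", "on(b,d)", "ontable(g)"]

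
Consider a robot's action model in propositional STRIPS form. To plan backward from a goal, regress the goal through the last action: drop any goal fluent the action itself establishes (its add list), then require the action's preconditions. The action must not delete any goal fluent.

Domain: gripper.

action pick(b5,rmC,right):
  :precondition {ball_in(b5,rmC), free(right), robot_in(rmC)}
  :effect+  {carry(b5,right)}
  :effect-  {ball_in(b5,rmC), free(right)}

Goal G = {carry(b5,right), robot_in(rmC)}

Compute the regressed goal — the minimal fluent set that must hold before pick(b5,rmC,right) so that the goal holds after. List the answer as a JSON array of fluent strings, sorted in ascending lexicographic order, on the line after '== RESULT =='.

Regress:
  G ∩ del = {}  (empty — regression defined)
  G \ add = {carry(b5,right), robot_in(rmC)} \ {carry(b5,right)} = {robot_in(rmC)}
  ∪ pre   = {robot_in(rmC)} ∪ {ball_in(b5,rmC), free(right), robot_in(rmC)}
          = {ball_in(b5,rmC), free(right), robot_in(rmC)}

== RESULT ==
["ball_in(b5,rmC)", "free(right)", "robot_in(rmC)"]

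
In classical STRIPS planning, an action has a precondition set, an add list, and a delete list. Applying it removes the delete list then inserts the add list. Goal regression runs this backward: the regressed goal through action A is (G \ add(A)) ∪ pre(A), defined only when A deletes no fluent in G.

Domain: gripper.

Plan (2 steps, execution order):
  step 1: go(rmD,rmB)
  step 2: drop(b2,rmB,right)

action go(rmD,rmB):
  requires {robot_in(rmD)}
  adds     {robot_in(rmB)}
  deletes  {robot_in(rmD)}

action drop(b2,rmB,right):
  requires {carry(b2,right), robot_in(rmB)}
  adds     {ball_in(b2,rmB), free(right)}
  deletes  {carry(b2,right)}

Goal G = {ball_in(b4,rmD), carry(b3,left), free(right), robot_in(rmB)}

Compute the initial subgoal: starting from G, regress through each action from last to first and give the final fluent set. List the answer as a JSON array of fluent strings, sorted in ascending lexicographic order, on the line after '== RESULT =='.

Work backward from the goal:
  through step 2 (drop(b2,rmB,right)): drop {free(right)}, keep {ball_in(b4,rmD), carry(b3,left), robot_in(rmB)}, require {carry(b2,right), robot_in(rmB)}
    → {ball_in(b4,rmD), carry(b2,right), carry(b3,left), robot_in(rmB)}
  through step 1 (go(rmD,rmB)): drop {robot_in(rmB)}, keep {ball_in(b4,rmD), carry(b2,right), carry(b3,left)}, require {robot_in(rmD)}
    → {ball_in(b4,rmD), carry(b2,right), carry(b3,left), robot_in(rmD)}

== RESULT ==
["ball_in(b4,rmD)", "carry(b2,right)", "carry(b3,left)", "robot_in(rmD)"]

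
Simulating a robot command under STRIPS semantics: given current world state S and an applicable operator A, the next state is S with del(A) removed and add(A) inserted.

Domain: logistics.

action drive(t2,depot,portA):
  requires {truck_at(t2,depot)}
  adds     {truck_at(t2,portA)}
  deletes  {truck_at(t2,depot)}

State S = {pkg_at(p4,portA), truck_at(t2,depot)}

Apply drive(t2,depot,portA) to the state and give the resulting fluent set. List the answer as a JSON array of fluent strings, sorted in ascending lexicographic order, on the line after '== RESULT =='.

Progress:
  pre ⊆ S: {truck_at(t2,depot)} ⊆ S  — applicable
  S \ del = {pkg_at(p4,portA)}
  ∪ add   = {pkg_at(p4,portA), truck_at(t2,portA)}

== RESULT ==
["pkg_at(p4,portA)", "truck_at(t2,portA)"]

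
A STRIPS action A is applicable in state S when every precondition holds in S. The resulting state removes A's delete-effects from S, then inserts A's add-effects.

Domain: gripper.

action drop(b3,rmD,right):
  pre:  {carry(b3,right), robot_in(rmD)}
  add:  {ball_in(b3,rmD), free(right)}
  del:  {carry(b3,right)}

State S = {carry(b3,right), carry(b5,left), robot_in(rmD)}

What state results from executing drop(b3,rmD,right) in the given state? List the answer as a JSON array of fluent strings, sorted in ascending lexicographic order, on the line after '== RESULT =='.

Progress:
  pre ⊆ S: {carry(b3,right), robot_in(rmD)} ⊆ S  — applicable
  S \ del = {carry(b5,left), robot_in(rmD)}
  ∪ add   = {ball_in(b3,rmD), carry(b5,left), free(right), robot_in(rmD)}

== RESULT ==
["ball_in(b3,rmD)", "carry(b5,left)", "free(right)", "robot_in(rmD)"]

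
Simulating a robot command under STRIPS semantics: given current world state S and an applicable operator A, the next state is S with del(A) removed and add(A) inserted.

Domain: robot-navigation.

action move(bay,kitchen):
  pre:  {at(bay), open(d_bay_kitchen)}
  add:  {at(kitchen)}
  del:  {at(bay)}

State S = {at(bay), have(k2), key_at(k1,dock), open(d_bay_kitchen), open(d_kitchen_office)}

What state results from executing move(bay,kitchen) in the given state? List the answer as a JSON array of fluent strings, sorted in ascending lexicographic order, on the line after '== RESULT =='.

Progress:
  pre ⊆ S: {at(bay), open(d_bay_kitchen)} ⊆ S  — applicable
  S \ del = {have(k2), key_at(k1,dock), open(d_bay_kitchen), open(d_kitchen_office)}
  ∪ add   = {at(kitchen), have(k2), key_at(k1,dock), open(d_bay_kitchen), open(d_kitchen_office)}

== RESULT ==
["at(kitchen)", "have(k2)", "key_at(k1,dock)", "open(d_bay_kitchen)", "open(d_kitchen_office)"]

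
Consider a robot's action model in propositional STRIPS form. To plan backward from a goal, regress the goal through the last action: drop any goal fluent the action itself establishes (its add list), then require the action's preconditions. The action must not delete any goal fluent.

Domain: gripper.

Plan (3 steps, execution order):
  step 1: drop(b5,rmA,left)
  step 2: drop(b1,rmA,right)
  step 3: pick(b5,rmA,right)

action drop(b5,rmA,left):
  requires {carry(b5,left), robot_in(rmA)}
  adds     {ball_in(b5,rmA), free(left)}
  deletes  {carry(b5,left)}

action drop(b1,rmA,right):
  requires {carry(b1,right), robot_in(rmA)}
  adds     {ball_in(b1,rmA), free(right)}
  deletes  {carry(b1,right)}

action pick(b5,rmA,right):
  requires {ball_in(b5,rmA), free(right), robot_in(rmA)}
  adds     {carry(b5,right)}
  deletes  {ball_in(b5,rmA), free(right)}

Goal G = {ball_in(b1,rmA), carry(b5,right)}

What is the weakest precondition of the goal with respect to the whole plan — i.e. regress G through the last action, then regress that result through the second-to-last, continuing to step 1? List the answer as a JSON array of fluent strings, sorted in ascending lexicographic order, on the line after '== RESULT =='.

Work backward from the goal:
  through step 3 (pick(b5,rmA,right)): drop {carry(b5,right)}, keep {ball_in(b1,rmA)}, require {ball_in(b5,rmA), free(right), robot_in(rmA)}
    → {ball_in(b1,rmA), ball_in(b5,rmA), free(right), robot_in(rmA)}
  through step 2 (drop(b1,rmA,right)): drop {ball_in(b1,rmA), free(right)}, keep {ball_in(b5,rmA), robot_in(rmA)}, require {carry(b1,right), robot_in(rmA)}
    → {ball_in(b5,rmA), carry(b1,right), robot_in(rmA)}
  through step 1 (drop(b5,rmA,left)): drop {ball_in(b5,rmA)}, keep {carry(b1,right), robot_in(rmA)}, require {carry(b5,left), robot_in(rmA)}
    → {carry(b1,right), carry(b5,left), robot_in(rmA)}

== RESULT ==
["carry(b1,right)", "carry(b5,left)", "robot_in(rmA)"]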